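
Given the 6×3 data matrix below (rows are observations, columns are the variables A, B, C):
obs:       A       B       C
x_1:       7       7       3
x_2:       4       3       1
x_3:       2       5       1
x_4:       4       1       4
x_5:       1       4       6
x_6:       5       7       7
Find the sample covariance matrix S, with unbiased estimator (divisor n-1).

Step 1 — column means:
  mean(A) = (7 + 4 + 2 + 4 + 1 + 5) / 6 = 23/6 = 3.8333
  mean(B) = (7 + 3 + 5 + 1 + 4 + 7) / 6 = 27/6 = 4.5
  mean(C) = (3 + 1 + 1 + 4 + 6 + 7) / 6 = 22/6 = 3.6667

Step 2 — sample covariance S[i,j] = (1/(n-1)) · Σ_k (x_{k,i} - mean_i) · (x_{k,j} - mean_j), with n-1 = 5.
  S[A,A] = ((3.1667)·(3.1667) + (0.1667)·(0.1667) + (-1.8333)·(-1.8333) + (0.1667)·(0.1667) + (-2.8333)·(-2.8333) + (1.1667)·(1.1667)) / 5 = 22.8333/5 = 4.5667
  S[A,B] = ((3.1667)·(2.5) + (0.1667)·(-1.5) + (-1.8333)·(0.5) + (0.1667)·(-3.5) + (-2.8333)·(-0.5) + (1.1667)·(2.5)) / 5 = 10.5/5 = 2.1
  S[A,C] = ((3.1667)·(-0.6667) + (0.1667)·(-2.6667) + (-1.8333)·(-2.6667) + (0.1667)·(0.3333) + (-2.8333)·(2.3333) + (1.1667)·(3.3333)) / 5 = -0.3333/5 = -0.0667
  S[B,B] = ((2.5)·(2.5) + (-1.5)·(-1.5) + (0.5)·(0.5) + (-3.5)·(-3.5) + (-0.5)·(-0.5) + (2.5)·(2.5)) / 5 = 27.5/5 = 5.5
  S[B,C] = ((2.5)·(-0.6667) + (-1.5)·(-2.6667) + (0.5)·(-2.6667) + (-3.5)·(0.3333) + (-0.5)·(2.3333) + (2.5)·(3.3333)) / 5 = 7/5 = 1.4
  S[C,C] = ((-0.6667)·(-0.6667) + (-2.6667)·(-2.6667) + (-2.6667)·(-2.6667) + (0.3333)·(0.3333) + (2.3333)·(2.3333) + (3.3333)·(3.3333)) / 5 = 31.3333/5 = 6.2667

S is symmetric (S[j,i] = S[i,j]). Assembling:

S = [[4.5667, 2.1, -0.0667],
 [2.1, 5.5, 1.4],
 [-0.0667, 1.4, 6.2667]]


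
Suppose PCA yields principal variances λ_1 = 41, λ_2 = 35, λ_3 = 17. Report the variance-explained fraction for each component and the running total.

Step 1 — total variance = trace(Sigma) = Σ λ_i = 41 + 35 + 17 = 93.

Step 2 — fraction explained by component i = λ_i / Σ λ:
  PC1: 41/93 = 0.4409
  PC2: 35/93 = 0.3763
  PC3: 17/93 = 0.1828

Step 3 — cumulative fraction after k components = (λ_1 + ... + λ_k) / Σ λ:
  k = 1: 41/93 = 0.4409
  k = 2: (41 + 35)/93 = 76/93 = 0.8172
  k = 3: (41 + 35 + 17)/93 = 93/93 = 1

Summary (fraction, with percent):

explained: PC1 0.4409 (44.09%), PC2 0.3763 (37.63%), PC3 0.1828 (18.28%);  cumulative: 0.4409, 0.8172, 1


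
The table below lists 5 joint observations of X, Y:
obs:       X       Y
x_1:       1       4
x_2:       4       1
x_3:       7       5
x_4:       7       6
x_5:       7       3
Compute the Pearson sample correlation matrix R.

Step 1 — column means:
  mean(X) = (1 + 4 + 7 + 7 + 7) / 5 = 26/5 = 5.2
  mean(Y) = (4 + 1 + 5 + 6 + 3) / 5 = 19/5 = 3.8

Step 2 — sample variances and covariances s[i,j] = (1/(n-1)) · Σ_k (x_{k,i} - mean_i) · (x_{k,j} - mean_j), with n-1 = 4:
  s[X,X] = ((-4.2)·(-4.2) + (-1.2)·(-1.2) + (1.8)·(1.8) + (1.8)·(1.8) + (1.8)·(1.8)) / 4 = 28.8/4 = 7.2
  s[X,Y] = ((-4.2)·(0.2) + (-1.2)·(-2.8) + (1.8)·(1.2) + (1.8)·(2.2) + (1.8)·(-0.8)) / 4 = 7.2/4 = 1.8
  s[Y,Y] = ((0.2)·(0.2) + (-2.8)·(-2.8) + (1.2)·(1.2) + (2.2)·(2.2) + (-0.8)·(-0.8)) / 4 = 14.8/4 = 3.7
  Sample standard deviations s_i = √(s[i,i]):
  s(X) = √(7.2) = 2.6833
  s(Y) = √(3.7) = 1.9235

Step 3 — r_{ij} = s_{ij} / (s_i · s_j):
  r[X,X] = 1 (diagonal).
  r[X,Y] = 1.8 / (2.6833 · 1.9235) = 1.8 / 5.1614 = 0.3487
  r[Y,Y] = 1 (diagonal).

R is symmetric with unit diagonal. Assembling:

R = [[1, 0.3487],
 [0.3487, 1]]


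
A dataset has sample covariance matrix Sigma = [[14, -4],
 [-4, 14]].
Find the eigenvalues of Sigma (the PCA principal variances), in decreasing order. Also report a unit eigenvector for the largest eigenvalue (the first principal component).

Step 1 — characteristic polynomial of 2×2 Sigma:
  det(Sigma - λI) = λ² - trace · λ + det = 0.
  trace = 14 + 14 = 28, det = 14·14 - (-4)² = 180.
Step 2 — discriminant:
  Δ = trace² - 4·det = 784 - 720 = 64.
Step 3 — eigenvalues:
  λ = (trace ± √Δ)/2 = (28 ± 8)/2,
  λ_1 = 18,  λ_2 = 10.

Step 4 — unit eigenvector for λ_1: solve (Sigma - λ_1 I)v = 0. First row:
  (14 - 18)·v_x + (-4)·v_y = 0, i.e. (-4)·v_x + (-4)·v_y = 0,
  so v ∝ (b, λ_1 - a) = (-4, 4); multiply by -1 so the first entry is positive: u = (4, -4).
  ||u|| = √((4)² + (-4)²) = √(32) ≈ 5.6569,
  v_1 = u/||u|| ≈ (0.7071, -0.7071) (||v_1|| = 1).

λ_1 = 18,  λ_2 = 10;  v_1 ≈ (0.7071, -0.7071)


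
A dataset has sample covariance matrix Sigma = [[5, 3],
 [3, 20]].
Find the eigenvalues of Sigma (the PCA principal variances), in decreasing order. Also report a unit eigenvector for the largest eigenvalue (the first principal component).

Step 1 — characteristic polynomial of 2×2 Sigma:
  det(Sigma - λI) = λ² - trace · λ + det = 0.
  trace = 5 + 20 = 25, det = 5·20 - (3)² = 91.
Step 2 — discriminant:
  Δ = trace² - 4·det = 625 - 364 = 261.
Step 3 — eigenvalues:
  λ = (trace ± √Δ)/2 = (25 ± 16.1555)/2,
  λ_1 = 20.5777,  λ_2 = 4.4223.

Step 4 — unit eigenvector for λ_1: solve (Sigma - λ_1 I)v = 0. First row:
  (5 - 20.5777)·v_x + (3)·v_y = 0, i.e. (-15.5777)·v_x + (3)·v_y = 0,
  so v ∝ (b, λ_1 - a) = (3, 15.5777) = u.
  ||u|| = √((3)² + (15.5777)²) = √(251.6662) ≈ 15.864,
  v_1 = u/||u|| ≈ (0.1891, 0.982) (||v_1|| = 1).

λ_1 = 20.5777,  λ_2 = 4.4223;  v_1 ≈ (0.1891, 0.982)


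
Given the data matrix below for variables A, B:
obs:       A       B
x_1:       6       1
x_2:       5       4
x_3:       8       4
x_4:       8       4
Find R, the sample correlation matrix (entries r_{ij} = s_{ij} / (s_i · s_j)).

Step 1 — column means:
  mean(A) = (6 + 5 + 8 + 8) / 4 = 27/4 = 6.75
  mean(B) = (1 + 4 + 4 + 4) / 4 = 13/4 = 3.25

Step 2 — sample variances and covariances s[i,j] = (1/(n-1)) · Σ_k (x_{k,i} - mean_i) · (x_{k,j} - mean_j), with n-1 = 3:
  s[A,A] = ((-0.75)·(-0.75) + (-1.75)·(-1.75) + (1.25)·(1.25) + (1.25)·(1.25)) / 3 = 6.75/3 = 2.25
  s[A,B] = ((-0.75)·(-2.25) + (-1.75)·(0.75) + (1.25)·(0.75) + (1.25)·(0.75)) / 3 = 2.25/3 = 0.75
  s[B,B] = ((-2.25)·(-2.25) + (0.75)·(0.75) + (0.75)·(0.75) + (0.75)·(0.75)) / 3 = 6.75/3 = 2.25
  Sample standard deviations s_i = √(s[i,i]):
  s(A) = √(2.25) = 1.5
  s(B) = √(2.25) = 1.5

Step 3 — r_{ij} = s_{ij} / (s_i · s_j):
  r[A,A] = 1 (diagonal).
  r[A,B] = 0.75 / (1.5 · 1.5) = 0.75 / 2.25 = 0.3333
  r[B,B] = 1 (diagonal).

R is symmetric with unit diagonal. Assembling:

R = [[1, 0.3333],
 [0.3333, 1]]


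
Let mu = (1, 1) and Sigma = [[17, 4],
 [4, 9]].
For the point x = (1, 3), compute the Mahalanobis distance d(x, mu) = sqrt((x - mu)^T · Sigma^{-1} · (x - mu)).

Step 1 — centre the observation: (x - mu) = (0, 2).

Step 2 — invert Sigma. det(Sigma) = 17·9 - (4)² = 137.
  Sigma^{-1} = (1/det) · [[d, -b], [-b, a]] = [[0.0657, -0.0292],
 [-0.0292, 0.1241]].

Step 3 — form the quadratic (x - mu)^T · Sigma^{-1} · (x - mu):
  Sigma^{-1} · (x - mu) = (-0.0584, 0.2482).
  (x - mu)^T · [Sigma^{-1} · (x - mu)] = (0)·(-0.0584) + (2)·(0.2482) = 0.4964.

Step 4 — take square root: d = √(0.4964) ≈ 0.7045.

d(x, mu) = √(0.4964) ≈ 0.7045


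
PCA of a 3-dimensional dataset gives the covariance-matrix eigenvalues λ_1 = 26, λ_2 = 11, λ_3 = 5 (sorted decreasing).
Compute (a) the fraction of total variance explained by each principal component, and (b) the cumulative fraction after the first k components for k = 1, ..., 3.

Step 1 — total variance = trace(Sigma) = Σ λ_i = 26 + 11 + 5 = 42.

Step 2 — fraction explained by component i = λ_i / Σ λ:
  PC1: 26/42 = 0.619
  PC2: 11/42 = 0.2619
  PC3: 5/42 = 0.119

Step 3 — cumulative fraction after k components = (λ_1 + ... + λ_k) / Σ λ:
  k = 1: 26/42 = 0.619
  k = 2: (26 + 11)/42 = 37/42 = 0.881
  k = 3: (26 + 11 + 5)/42 = 42/42 = 1

Summary (fraction, with percent):

explained: PC1 0.619 (61.9%), PC2 0.2619 (26.19%), PC3 0.119 (11.9%);  cumulative: 0.619, 0.881, 1


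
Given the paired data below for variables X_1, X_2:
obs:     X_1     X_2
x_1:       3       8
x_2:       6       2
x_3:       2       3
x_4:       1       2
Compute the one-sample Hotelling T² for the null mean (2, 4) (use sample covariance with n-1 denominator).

Step 1 — sample mean vector:
  mean(X_1) = (3 + 6 + 2 + 1) / 4 = 12/4 = 3
  mean(X_2) = (8 + 2 + 3 + 2) / 4 = 15/4 = 3.75
  x̄ = (3, 3.75),  deviation x̄ - mu_0 = (3, 3.75) - (2, 4) = (1, -0.25).

Step 2 — sample covariance matrix, S[i,j] = (1/(n-1)) · Σ_k (x_{k,i} - mean_i) · (x_{k,j} - mean_j), divisor n-1 = 3:
  S[X_1,X_1] = ((0)·(0) + (3)·(3) + (-1)·(-1) + (-2)·(-2)) / 3 = 14/3 = 4.6667
  S[X_1,X_2] = ((0)·(4.25) + (3)·(-1.75) + (-1)·(-0.75) + (-2)·(-1.75)) / 3 = -1/3 = -0.3333
  S[X_2,X_2] = ((4.25)·(4.25) + (-1.75)·(-1.75) + (-0.75)·(-0.75) + (-1.75)·(-1.75)) / 3 = 24.75/3 = 8.25
  S = [[4.6667, -0.3333],
 [-0.3333, 8.25]].

Step 3 — invert S. det(S) = 4.6667·8.25 - (-0.3333)² = 38.3889.
  S^{-1} = (1/det) · [[d, -b], [-b, a]] = [[0.2149, 0.0087],
 [0.0087, 0.1216]].

Step 4 — quadratic form (x̄ - mu_0)^T · S^{-1} · (x̄ - mu_0):
  S^{-1} · (x̄ - mu_0) = (0.2127, -0.0217),
  (x̄ - mu_0)^T · [...] = (1)·(0.2127) + (-0.25)·(-0.0217) = 0.2182.

Step 5 — scale by n: T² = 4 · 0.2182 = 0.8726.

T² ≈ 0.8726


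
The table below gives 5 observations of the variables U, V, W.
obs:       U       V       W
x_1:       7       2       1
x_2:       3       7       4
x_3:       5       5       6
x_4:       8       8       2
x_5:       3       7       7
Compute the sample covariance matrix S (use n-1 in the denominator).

Step 1 — column means:
  mean(U) = (7 + 3 + 5 + 8 + 3) / 5 = 26/5 = 5.2
  mean(V) = (2 + 7 + 5 + 8 + 7) / 5 = 29/5 = 5.8
  mean(W) = (1 + 4 + 6 + 2 + 7) / 5 = 20/5 = 4

Step 2 — sample covariance S[i,j] = (1/(n-1)) · Σ_k (x_{k,i} - mean_i) · (x_{k,j} - mean_j), with n-1 = 4.
  S[U,U] = ((1.8)·(1.8) + (-2.2)·(-2.2) + (-0.2)·(-0.2) + (2.8)·(2.8) + (-2.2)·(-2.2)) / 4 = 20.8/4 = 5.2
  S[U,V] = ((1.8)·(-3.8) + (-2.2)·(1.2) + (-0.2)·(-0.8) + (2.8)·(2.2) + (-2.2)·(1.2)) / 4 = -5.8/4 = -1.45
  S[U,W] = ((1.8)·(-3) + (-2.2)·(0) + (-0.2)·(2) + (2.8)·(-2) + (-2.2)·(3)) / 4 = -18/4 = -4.5
  S[V,V] = ((-3.8)·(-3.8) + (1.2)·(1.2) + (-0.8)·(-0.8) + (2.2)·(2.2) + (1.2)·(1.2)) / 4 = 22.8/4 = 5.7
  S[V,W] = ((-3.8)·(-3) + (1.2)·(0) + (-0.8)·(2) + (2.2)·(-2) + (1.2)·(3)) / 4 = 9/4 = 2.25
  S[W,W] = ((-3)·(-3) + (0)·(0) + (2)·(2) + (-2)·(-2) + (3)·(3)) / 4 = 26/4 = 6.5

S is symmetric (S[j,i] = S[i,j]). Assembling:

S = [[5.2, -1.45, -4.5],
 [-1.45, 5.7, 2.25],
 [-4.5, 2.25, 6.5]]


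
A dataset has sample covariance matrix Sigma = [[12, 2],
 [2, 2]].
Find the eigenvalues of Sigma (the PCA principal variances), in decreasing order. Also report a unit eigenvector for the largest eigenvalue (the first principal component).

Step 1 — characteristic polynomial of 2×2 Sigma:
  det(Sigma - λI) = λ² - trace · λ + det = 0.
  trace = 12 + 2 = 14, det = 12·2 - (2)² = 20.
Step 2 — discriminant:
  Δ = trace² - 4·det = 196 - 80 = 116.
Step 3 — eigenvalues:
  λ = (trace ± √Δ)/2 = (14 ± 10.7703)/2,
  λ_1 = 12.3852,  λ_2 = 1.6148.

Step 4 — unit eigenvector for λ_1: solve (Sigma - λ_1 I)v = 0. First row:
  (12 - 12.3852)·v_x + (2)·v_y = 0, i.e. (-0.3852)·v_x + (2)·v_y = 0,
  so v ∝ (b, λ_1 - a) = (2, 0.3852) = u.
  ||u|| = √((2)² + (0.3852)²) = √(4.1484) ≈ 2.0368,
  v_1 = u/||u|| ≈ (0.982, 0.1891) (||v_1|| = 1).

λ_1 = 12.3852,  λ_2 = 1.6148;  v_1 ≈ (0.982, 0.1891)


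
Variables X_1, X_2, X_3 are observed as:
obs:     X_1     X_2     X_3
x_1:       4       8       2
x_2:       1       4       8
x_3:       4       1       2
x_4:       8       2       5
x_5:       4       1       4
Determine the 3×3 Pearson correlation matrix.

Step 1 — column means:
  mean(X_1) = (4 + 1 + 4 + 8 + 4) / 5 = 21/5 = 4.2
  mean(X_2) = (8 + 4 + 1 + 2 + 1) / 5 = 16/5 = 3.2
  mean(X_3) = (2 + 8 + 2 + 5 + 4) / 5 = 21/5 = 4.2

Step 2 — sample variances and covariances s[i,j] = (1/(n-1)) · Σ_k (x_{k,i} - mean_i) · (x_{k,j} - mean_j), with n-1 = 4:
  s[X_1,X_1] = ((-0.2)·(-0.2) + (-3.2)·(-3.2) + (-0.2)·(-0.2) + (3.8)·(3.8) + (-0.2)·(-0.2)) / 4 = 24.8/4 = 6.2
  s[X_1,X_2] = ((-0.2)·(4.8) + (-3.2)·(0.8) + (-0.2)·(-2.2) + (3.8)·(-1.2) + (-0.2)·(-2.2)) / 4 = -7.2/4 = -1.8
  s[X_1,X_3] = ((-0.2)·(-2.2) + (-3.2)·(3.8) + (-0.2)·(-2.2) + (3.8)·(0.8) + (-0.2)·(-0.2)) / 4 = -8.2/4 = -2.05
  s[X_2,X_2] = ((4.8)·(4.8) + (0.8)·(0.8) + (-2.2)·(-2.2) + (-1.2)·(-1.2) + (-2.2)·(-2.2)) / 4 = 34.8/4 = 8.7
  s[X_2,X_3] = ((4.8)·(-2.2) + (0.8)·(3.8) + (-2.2)·(-2.2) + (-1.2)·(0.8) + (-2.2)·(-0.2)) / 4 = -3.2/4 = -0.8
  s[X_3,X_3] = ((-2.2)·(-2.2) + (3.8)·(3.8) + (-2.2)·(-2.2) + (0.8)·(0.8) + (-0.2)·(-0.2)) / 4 = 24.8/4 = 6.2
  Sample standard deviations s_i = √(s[i,i]):
  s(X_1) = √(6.2) = 2.49
  s(X_2) = √(8.7) = 2.9496
  s(X_3) = √(6.2) = 2.49

Step 3 — r_{ij} = s_{ij} / (s_i · s_j):
  r[X_1,X_1] = 1 (diagonal).
  r[X_1,X_2] = -1.8 / (2.49 · 2.9496) = -1.8 / 7.3444 = -0.2451
  r[X_1,X_3] = -2.05 / (2.49 · 2.49) = -2.05 / 6.2 = -0.3306
  r[X_2,X_2] = 1 (diagonal).
  r[X_2,X_3] = -0.8 / (2.9496 · 2.49) = -0.8 / 7.3444 = -0.1089
  r[X_3,X_3] = 1 (diagonal).

R is symmetric with unit diagonal. Assembling:

R = [[1, -0.2451, -0.3306],
 [-0.2451, 1, -0.1089],
 [-0.3306, -0.1089, 1]]


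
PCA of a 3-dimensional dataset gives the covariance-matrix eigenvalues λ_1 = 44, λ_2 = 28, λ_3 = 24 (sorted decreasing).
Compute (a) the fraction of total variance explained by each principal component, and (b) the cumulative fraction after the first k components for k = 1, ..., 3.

Step 1 — total variance = trace(Sigma) = Σ λ_i = 44 + 28 + 24 = 96.

Step 2 — fraction explained by component i = λ_i / Σ λ:
  PC1: 44/96 = 0.4583
  PC2: 28/96 = 0.2917
  PC3: 24/96 = 0.25

Step 3 — cumulative fraction after k components = (λ_1 + ... + λ_k) / Σ λ:
  k = 1: 44/96 = 0.4583
  k = 2: (44 + 28)/96 = 72/96 = 0.75
  k = 3: (44 + 28 + 24)/96 = 96/96 = 1

Summary (fraction, with percent):

explained: PC1 0.4583 (45.83%), PC2 0.2917 (29.17%), PC3 0.25 (25%);  cumulative: 0.4583, 0.75, 1


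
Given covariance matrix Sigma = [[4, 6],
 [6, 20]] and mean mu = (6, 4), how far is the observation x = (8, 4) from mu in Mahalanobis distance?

Step 1 — centre the observation: (x - mu) = (2, 0).

Step 2 — invert Sigma. det(Sigma) = 4·20 - (6)² = 44.
  Sigma^{-1} = (1/det) · [[d, -b], [-b, a]] = [[0.4545, -0.1364],
 [-0.1364, 0.0909]].

Step 3 — form the quadratic (x - mu)^T · Sigma^{-1} · (x - mu):
  Sigma^{-1} · (x - mu) = (0.9091, -0.2727).
  (x - mu)^T · [Sigma^{-1} · (x - mu)] = (2)·(0.9091) + (0)·(-0.2727) = 1.8182.

Step 4 — take square root: d = √(1.8182) ≈ 1.3484.

d(x, mu) = √(1.8182) ≈ 1.3484


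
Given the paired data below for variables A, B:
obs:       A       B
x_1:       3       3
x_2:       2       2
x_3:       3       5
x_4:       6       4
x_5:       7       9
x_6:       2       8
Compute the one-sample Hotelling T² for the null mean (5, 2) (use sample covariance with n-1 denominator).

Step 1 — sample mean vector:
  mean(A) = (3 + 2 + 3 + 6 + 7 + 2) / 6 = 23/6 = 3.8333
  mean(B) = (3 + 2 + 5 + 4 + 9 + 8) / 6 = 31/6 = 5.1667
  x̄ = (3.8333, 5.1667),  deviation x̄ - mu_0 = (3.8333, 5.1667) - (5, 2) = (-1.1667, 3.1667).

Step 2 — sample covariance matrix, S[i,j] = (1/(n-1)) · Σ_k (x_{k,i} - mean_i) · (x_{k,j} - mean_j), divisor n-1 = 5:
  S[A,A] = ((-0.8333)·(-0.8333) + (-1.8333)·(-1.8333) + (-0.8333)·(-0.8333) + (2.1667)·(2.1667) + (3.1667)·(3.1667) + (-1.8333)·(-1.8333)) / 5 = 22.8333/5 = 4.5667
  S[A,B] = ((-0.8333)·(-2.1667) + (-1.8333)·(-3.1667) + (-0.8333)·(-0.1667) + (2.1667)·(-1.1667) + (3.1667)·(3.8333) + (-1.8333)·(2.8333)) / 5 = 12.1667/5 = 2.4333
  S[B,B] = ((-2.1667)·(-2.1667) + (-3.1667)·(-3.1667) + (-0.1667)·(-0.1667) + (-1.1667)·(-1.1667) + (3.8333)·(3.8333) + (2.8333)·(2.8333)) / 5 = 38.8333/5 = 7.7667
  S = [[4.5667, 2.4333],
 [2.4333, 7.7667]].

Step 3 — invert S. det(S) = 4.5667·7.7667 - (2.4333)² = 29.5467.
  S^{-1} = (1/det) · [[d, -b], [-b, a]] = [[0.2629, -0.0824],
 [-0.0824, 0.1546]].

Step 4 — quadratic form (x̄ - mu_0)^T · S^{-1} · (x̄ - mu_0):
  S^{-1} · (x̄ - mu_0) = (-0.5675, 0.5855),
  (x̄ - mu_0)^T · [...] = (-1.1667)·(-0.5675) + (3.1667)·(0.5855) = 2.5162.

Step 5 — scale by n: T² = 6 · 2.5162 = 15.097.

T² ≈ 15.097


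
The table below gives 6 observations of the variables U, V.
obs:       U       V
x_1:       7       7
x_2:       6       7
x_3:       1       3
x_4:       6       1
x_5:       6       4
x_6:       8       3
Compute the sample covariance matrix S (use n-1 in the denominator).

Step 1 — column means:
  mean(U) = (7 + 6 + 1 + 6 + 6 + 8) / 6 = 34/6 = 5.6667
  mean(V) = (7 + 7 + 3 + 1 + 4 + 3) / 6 = 25/6 = 4.1667

Step 2 — sample covariance S[i,j] = (1/(n-1)) · Σ_k (x_{k,i} - mean_i) · (x_{k,j} - mean_j), with n-1 = 5.
  S[U,U] = ((1.3333)·(1.3333) + (0.3333)·(0.3333) + (-4.6667)·(-4.6667) + (0.3333)·(0.3333) + (0.3333)·(0.3333) + (2.3333)·(2.3333)) / 5 = 29.3333/5 = 5.8667
  S[U,V] = ((1.3333)·(2.8333) + (0.3333)·(2.8333) + (-4.6667)·(-1.1667) + (0.3333)·(-3.1667) + (0.3333)·(-0.1667) + (2.3333)·(-1.1667)) / 5 = 6.3333/5 = 1.2667
  S[V,V] = ((2.8333)·(2.8333) + (2.8333)·(2.8333) + (-1.1667)·(-1.1667) + (-3.1667)·(-3.1667) + (-0.1667)·(-0.1667) + (-1.1667)·(-1.1667)) / 5 = 28.8333/5 = 5.7667

S is symmetric (S[j,i] = S[i,j]). Assembling:

S = [[5.8667, 1.2667],
 [1.2667, 5.7667]]


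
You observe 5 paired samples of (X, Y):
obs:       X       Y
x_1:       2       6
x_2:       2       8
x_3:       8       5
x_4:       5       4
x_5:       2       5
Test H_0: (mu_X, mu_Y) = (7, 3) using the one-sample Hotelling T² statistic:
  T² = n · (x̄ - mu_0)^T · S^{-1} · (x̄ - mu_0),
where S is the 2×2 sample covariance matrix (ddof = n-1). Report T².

Step 1 — sample mean vector:
  mean(X) = (2 + 2 + 8 + 5 + 2) / 5 = 19/5 = 3.8
  mean(Y) = (6 + 8 + 5 + 4 + 5) / 5 = 28/5 = 5.6
  x̄ = (3.8, 5.6),  deviation x̄ - mu_0 = (3.8, 5.6) - (7, 3) = (-3.2, 2.6).

Step 2 — sample covariance matrix, S[i,j] = (1/(n-1)) · Σ_k (x_{k,i} - mean_i) · (x_{k,j} - mean_j), divisor n-1 = 4:
  S[X,X] = ((-1.8)·(-1.8) + (-1.8)·(-1.8) + (4.2)·(4.2) + (1.2)·(1.2) + (-1.8)·(-1.8)) / 4 = 28.8/4 = 7.2
  S[X,Y] = ((-1.8)·(0.4) + (-1.8)·(2.4) + (4.2)·(-0.6) + (1.2)·(-1.6) + (-1.8)·(-0.6)) / 4 = -8.4/4 = -2.1
  S[Y,Y] = ((0.4)·(0.4) + (2.4)·(2.4) + (-0.6)·(-0.6) + (-1.6)·(-1.6) + (-0.6)·(-0.6)) / 4 = 9.2/4 = 2.3
  S = [[7.2, -2.1],
 [-2.1, 2.3]].

Step 3 — invert S. det(S) = 7.2·2.3 - (-2.1)² = 12.15.
  S^{-1} = (1/det) · [[d, -b], [-b, a]] = [[0.1893, 0.1728],
 [0.1728, 0.5926]].

Step 4 — quadratic form (x̄ - mu_0)^T · S^{-1} · (x̄ - mu_0):
  S^{-1} · (x̄ - mu_0) = (-0.1564, 0.9877),
  (x̄ - mu_0)^T · [...] = (-3.2)·(-0.1564) + (2.6)·(0.9877) = 3.0683.

Step 5 — scale by n: T² = 5 · 3.0683 = 15.3416.

T² ≈ 15.3416


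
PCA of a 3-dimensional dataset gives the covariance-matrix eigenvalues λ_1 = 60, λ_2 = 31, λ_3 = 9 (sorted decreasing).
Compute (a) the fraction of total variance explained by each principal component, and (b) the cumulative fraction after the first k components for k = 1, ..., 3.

Step 1 — total variance = trace(Sigma) = Σ λ_i = 60 + 31 + 9 = 100.

Step 2 — fraction explained by component i = λ_i / Σ λ:
  PC1: 60/100 = 0.6
  PC2: 31/100 = 0.31
  PC3: 9/100 = 0.09

Step 3 — cumulative fraction after k components = (λ_1 + ... + λ_k) / Σ λ:
  k = 1: 60/100 = 0.6
  k = 2: (60 + 31)/100 = 91/100 = 0.91
  k = 3: (60 + 31 + 9)/100 = 100/100 = 1

Summary (fraction, with percent):

explained: PC1 0.6 (60%), PC2 0.31 (31%), PC3 0.09 (9%);  cumulative: 0.6, 0.91, 1


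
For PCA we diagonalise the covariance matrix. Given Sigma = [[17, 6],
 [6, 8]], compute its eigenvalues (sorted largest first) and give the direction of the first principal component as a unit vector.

Step 1 — characteristic polynomial of 2×2 Sigma:
  det(Sigma - λI) = λ² - trace · λ + det = 0.
  trace = 17 + 8 = 25, det = 17·8 - (6)² = 100.
Step 2 — discriminant:
  Δ = trace² - 4·det = 625 - 400 = 225.
Step 3 — eigenvalues:
  λ = (trace ± √Δ)/2 = (25 ± 15)/2,
  λ_1 = 20,  λ_2 = 5.

Step 4 — unit eigenvector for λ_1: solve (Sigma - λ_1 I)v = 0. First row:
  (17 - 20)·v_x + (6)·v_y = 0, i.e. (-3)·v_x + (6)·v_y = 0,
  so v ∝ (b, λ_1 - a) = (6, 3) = u.
  ||u|| = √((6)² + (3)²) = √(45) ≈ 6.7082,
  v_1 = u/||u|| ≈ (0.8944, 0.4472) (||v_1|| = 1).

λ_1 = 20,  λ_2 = 5;  v_1 ≈ (0.8944, 0.4472)


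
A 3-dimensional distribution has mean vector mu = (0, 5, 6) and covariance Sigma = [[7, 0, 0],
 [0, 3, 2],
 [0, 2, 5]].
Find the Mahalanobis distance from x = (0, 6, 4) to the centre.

Step 1 — centre the observation: (x - mu) = (0, 1, -2).

Step 2 — invert Sigma (cofactor / det for 3×3, or solve directly):
  Sigma^{-1} = [[0.1429, 0, 0],
 [0, 0.4545, -0.1818],
 [0, -0.1818, 0.2727]].

Step 3 — form the quadratic (x - mu)^T · Sigma^{-1} · (x - mu):
  Sigma^{-1} · (x - mu) = (0, 0.8182, -0.7273).
  (x - mu)^T · [Sigma^{-1} · (x - mu)] = (0)·(0) + (1)·(0.8182) + (-2)·(-0.7273) = 2.2727.

Step 4 — take square root: d = √(2.2727) ≈ 1.5076.

d(x, mu) = √(2.2727) ≈ 1.5076


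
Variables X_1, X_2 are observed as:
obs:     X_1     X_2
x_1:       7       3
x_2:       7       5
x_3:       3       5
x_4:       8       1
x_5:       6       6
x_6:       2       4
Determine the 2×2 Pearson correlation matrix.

Step 1 — column means:
  mean(X_1) = (7 + 7 + 3 + 8 + 6 + 2) / 6 = 33/6 = 5.5
  mean(X_2) = (3 + 5 + 5 + 1 + 6 + 4) / 6 = 24/6 = 4

Step 2 — sample variances and covariances s[i,j] = (1/(n-1)) · Σ_k (x_{k,i} - mean_i) · (x_{k,j} - mean_j), with n-1 = 5:
  s[X_1,X_1] = ((1.5)·(1.5) + (1.5)·(1.5) + (-2.5)·(-2.5) + (2.5)·(2.5) + (0.5)·(0.5) + (-3.5)·(-3.5)) / 5 = 29.5/5 = 5.9
  s[X_1,X_2] = ((1.5)·(-1) + (1.5)·(1) + (-2.5)·(1) + (2.5)·(-3) + (0.5)·(2) + (-3.5)·(0)) / 5 = -9/5 = -1.8
  s[X_2,X_2] = ((-1)·(-1) + (1)·(1) + (1)·(1) + (-3)·(-3) + (2)·(2) + (0)·(0)) / 5 = 16/5 = 3.2
  Sample standard deviations s_i = √(s[i,i]):
  s(X_1) = √(5.9) = 2.429
  s(X_2) = √(3.2) = 1.7889

Step 3 — r_{ij} = s_{ij} / (s_i · s_j):
  r[X_1,X_1] = 1 (diagonal).
  r[X_1,X_2] = -1.8 / (2.429 · 1.7889) = -1.8 / 4.3451 = -0.4143
  r[X_2,X_2] = 1 (diagonal).

R is symmetric with unit diagonal. Assembling:

R = [[1, -0.4143],
 [-0.4143, 1]]


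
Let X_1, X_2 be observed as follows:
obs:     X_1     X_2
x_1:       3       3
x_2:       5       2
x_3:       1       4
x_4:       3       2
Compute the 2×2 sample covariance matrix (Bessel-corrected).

Step 1 — column means:
  mean(X_1) = (3 + 5 + 1 + 3) / 4 = 12/4 = 3
  mean(X_2) = (3 + 2 + 4 + 2) / 4 = 11/4 = 2.75

Step 2 — sample covariance S[i,j] = (1/(n-1)) · Σ_k (x_{k,i} - mean_i) · (x_{k,j} - mean_j), with n-1 = 3.
  S[X_1,X_1] = ((0)·(0) + (2)·(2) + (-2)·(-2) + (0)·(0)) / 3 = 8/3 = 2.6667
  S[X_1,X_2] = ((0)·(0.25) + (2)·(-0.75) + (-2)·(1.25) + (0)·(-0.75)) / 3 = -4/3 = -1.3333
  S[X_2,X_2] = ((0.25)·(0.25) + (-0.75)·(-0.75) + (1.25)·(1.25) + (-0.75)·(-0.75)) / 3 = 2.75/3 = 0.9167

S is symmetric (S[j,i] = S[i,j]). Assembling:

S = [[2.6667, -1.3333],
 [-1.3333, 0.9167]]


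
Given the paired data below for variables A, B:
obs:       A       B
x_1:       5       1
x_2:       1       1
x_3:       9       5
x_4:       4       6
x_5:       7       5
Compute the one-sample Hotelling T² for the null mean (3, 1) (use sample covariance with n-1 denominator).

Step 1 — sample mean vector:
  mean(A) = (5 + 1 + 9 + 4 + 7) / 5 = 26/5 = 5.2
  mean(B) = (1 + 1 + 5 + 6 + 5) / 5 = 18/5 = 3.6
  x̄ = (5.2, 3.6),  deviation x̄ - mu_0 = (5.2, 3.6) - (3, 1) = (2.2, 2.6).

Step 2 — sample covariance matrix, S[i,j] = (1/(n-1)) · Σ_k (x_{k,i} - mean_i) · (x_{k,j} - mean_j), divisor n-1 = 4:
  S[A,A] = ((-0.2)·(-0.2) + (-4.2)·(-4.2) + (3.8)·(3.8) + (-1.2)·(-1.2) + (1.8)·(1.8)) / 4 = 36.8/4 = 9.2
  S[A,B] = ((-0.2)·(-2.6) + (-4.2)·(-2.6) + (3.8)·(1.4) + (-1.2)·(2.4) + (1.8)·(1.4)) / 4 = 16.4/4 = 4.1
  S[B,B] = ((-2.6)·(-2.6) + (-2.6)·(-2.6) + (1.4)·(1.4) + (2.4)·(2.4) + (1.4)·(1.4)) / 4 = 23.2/4 = 5.8
  S = [[9.2, 4.1],
 [4.1, 5.8]].

Step 3 — invert S. det(S) = 9.2·5.8 - (4.1)² = 36.55.
  S^{-1} = (1/det) · [[d, -b], [-b, a]] = [[0.1587, -0.1122],
 [-0.1122, 0.2517]].

Step 4 — quadratic form (x̄ - mu_0)^T · S^{-1} · (x̄ - mu_0):
  S^{-1} · (x̄ - mu_0) = (0.0575, 0.4077),
  (x̄ - mu_0)^T · [...] = (2.2)·(0.0575) + (2.6)·(0.4077) = 1.1863.

Step 5 — scale by n: T² = 5 · 1.1863 = 5.9316.

T² ≈ 5.9316


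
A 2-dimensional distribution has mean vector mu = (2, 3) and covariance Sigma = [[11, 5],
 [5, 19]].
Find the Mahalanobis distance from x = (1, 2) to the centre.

Step 1 — centre the observation: (x - mu) = (-1, -1).

Step 2 — invert Sigma. det(Sigma) = 11·19 - (5)² = 184.
  Sigma^{-1} = (1/det) · [[d, -b], [-b, a]] = [[0.1033, -0.0272],
 [-0.0272, 0.0598]].

Step 3 — form the quadratic (x - mu)^T · Sigma^{-1} · (x - mu):
  Sigma^{-1} · (x - mu) = (-0.0761, -0.0326).
  (x - mu)^T · [Sigma^{-1} · (x - mu)] = (-1)·(-0.0761) + (-1)·(-0.0326) = 0.1087.

Step 4 — take square root: d = √(0.1087) ≈ 0.3297.

d(x, mu) = √(0.1087) ≈ 0.3297


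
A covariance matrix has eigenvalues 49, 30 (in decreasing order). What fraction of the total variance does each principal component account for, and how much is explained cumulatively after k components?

Step 1 — total variance = trace(Sigma) = Σ λ_i = 49 + 30 = 79.

Step 2 — fraction explained by component i = λ_i / Σ λ:
  PC1: 49/79 = 0.6203
  PC2: 30/79 = 0.3797

Step 3 — cumulative fraction after k components = (λ_1 + ... + λ_k) / Σ λ:
  k = 1: 49/79 = 0.6203
  k = 2: (49 + 30)/79 = 79/79 = 1

Summary (fraction, with percent):

explained: PC1 0.6203 (62.03%), PC2 0.3797 (37.97%);  cumulative: 0.6203, 1


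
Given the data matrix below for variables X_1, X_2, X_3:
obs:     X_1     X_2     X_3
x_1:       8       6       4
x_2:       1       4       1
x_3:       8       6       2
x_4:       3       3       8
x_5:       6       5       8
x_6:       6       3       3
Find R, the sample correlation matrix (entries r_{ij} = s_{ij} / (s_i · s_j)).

Step 1 — column means:
  mean(X_1) = (8 + 1 + 8 + 3 + 6 + 6) / 6 = 32/6 = 5.3333
  mean(X_2) = (6 + 4 + 6 + 3 + 5 + 3) / 6 = 27/6 = 4.5
  mean(X_3) = (4 + 1 + 2 + 8 + 8 + 3) / 6 = 26/6 = 4.3333

Step 2 — sample variances and covariances s[i,j] = (1/(n-1)) · Σ_k (x_{k,i} - mean_i) · (x_{k,j} - mean_j), with n-1 = 5:
  s[X_1,X_1] = ((2.6667)·(2.6667) + (-4.3333)·(-4.3333) + (2.6667)·(2.6667) + (-2.3333)·(-2.3333) + (0.6667)·(0.6667) + (0.6667)·(0.6667)) / 5 = 39.3333/5 = 7.8667
  s[X_1,X_2] = ((2.6667)·(1.5) + (-4.3333)·(-0.5) + (2.6667)·(1.5) + (-2.3333)·(-1.5) + (0.6667)·(0.5) + (0.6667)·(-1.5)) / 5 = 13/5 = 2.6
  s[X_1,X_3] = ((2.6667)·(-0.3333) + (-4.3333)·(-3.3333) + (2.6667)·(-2.3333) + (-2.3333)·(3.6667) + (0.6667)·(3.6667) + (0.6667)·(-1.3333)) / 5 = 0.3333/5 = 0.0667
  s[X_2,X_2] = ((1.5)·(1.5) + (-0.5)·(-0.5) + (1.5)·(1.5) + (-1.5)·(-1.5) + (0.5)·(0.5) + (-1.5)·(-1.5)) / 5 = 9.5/5 = 1.9
  s[X_2,X_3] = ((1.5)·(-0.3333) + (-0.5)·(-3.3333) + (1.5)·(-2.3333) + (-1.5)·(3.6667) + (0.5)·(3.6667) + (-1.5)·(-1.3333)) / 5 = -4/5 = -0.8
  s[X_3,X_3] = ((-0.3333)·(-0.3333) + (-3.3333)·(-3.3333) + (-2.3333)·(-2.3333) + (3.6667)·(3.6667) + (3.6667)·(3.6667) + (-1.3333)·(-1.3333)) / 5 = 45.3333/5 = 9.0667
  Sample standard deviations s_i = √(s[i,i]):
  s(X_1) = √(7.8667) = 2.8048
  s(X_2) = √(1.9) = 1.3784
  s(X_3) = √(9.0667) = 3.0111

Step 3 — r_{ij} = s_{ij} / (s_i · s_j):
  r[X_1,X_1] = 1 (diagonal).
  r[X_1,X_2] = 2.6 / (2.8048 · 1.3784) = 2.6 / 3.8661 = 0.6725
  r[X_1,X_3] = 0.0667 / (2.8048 · 3.0111) = 0.0667 / 8.4454 = 0.0079
  r[X_2,X_2] = 1 (diagonal).
  r[X_2,X_3] = -0.8 / (1.3784 · 3.0111) = -0.8 / 4.1505 = -0.1927
  r[X_3,X_3] = 1 (diagonal).

R is symmetric with unit diagonal. Assembling:

R = [[1, 0.6725, 0.0079],
 [0.6725, 1, -0.1927],
 [0.0079, -0.1927, 1]]


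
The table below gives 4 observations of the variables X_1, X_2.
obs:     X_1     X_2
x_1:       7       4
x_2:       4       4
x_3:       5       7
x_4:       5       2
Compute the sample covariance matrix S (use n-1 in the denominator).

Step 1 — column means:
  mean(X_1) = (7 + 4 + 5 + 5) / 4 = 21/4 = 5.25
  mean(X_2) = (4 + 4 + 7 + 2) / 4 = 17/4 = 4.25

Step 2 — sample covariance S[i,j] = (1/(n-1)) · Σ_k (x_{k,i} - mean_i) · (x_{k,j} - mean_j), with n-1 = 3.
  S[X_1,X_1] = ((1.75)·(1.75) + (-1.25)·(-1.25) + (-0.25)·(-0.25) + (-0.25)·(-0.25)) / 3 = 4.75/3 = 1.5833
  S[X_1,X_2] = ((1.75)·(-0.25) + (-1.25)·(-0.25) + (-0.25)·(2.75) + (-0.25)·(-2.25)) / 3 = -0.25/3 = -0.0833
  S[X_2,X_2] = ((-0.25)·(-0.25) + (-0.25)·(-0.25) + (2.75)·(2.75) + (-2.25)·(-2.25)) / 3 = 12.75/3 = 4.25

S is symmetric (S[j,i] = S[i,j]). Assembling:

S = [[1.5833, -0.0833],
 [-0.0833, 4.25]]


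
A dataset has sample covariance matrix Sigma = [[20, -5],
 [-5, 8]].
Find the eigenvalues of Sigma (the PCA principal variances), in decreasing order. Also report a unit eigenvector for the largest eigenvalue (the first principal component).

Step 1 — characteristic polynomial of 2×2 Sigma:
  det(Sigma - λI) = λ² - trace · λ + det = 0.
  trace = 20 + 8 = 28, det = 20·8 - (-5)² = 135.
Step 2 — discriminant:
  Δ = trace² - 4·det = 784 - 540 = 244.
Step 3 — eigenvalues:
  λ = (trace ± √Δ)/2 = (28 ± 15.6205)/2,
  λ_1 = 21.8102,  λ_2 = 6.1898.

Step 4 — unit eigenvector for λ_1: solve (Sigma - λ_1 I)v = 0. First row:
  (20 - 21.8102)·v_x + (-5)·v_y = 0, i.e. (-1.8102)·v_x + (-5)·v_y = 0,
  so v ∝ (b, λ_1 - a) = (-5, 1.8102); multiply by -1 so the first entry is positive: u = (5, -1.8102).
  ||u|| = √((5)² + (-1.8102)²) = √(28.277) ≈ 5.3176,
  v_1 = u/||u|| ≈ (0.9403, -0.3404) (||v_1|| = 1).

λ_1 = 21.8102,  λ_2 = 6.1898;  v_1 ≈ (0.9403, -0.3404)


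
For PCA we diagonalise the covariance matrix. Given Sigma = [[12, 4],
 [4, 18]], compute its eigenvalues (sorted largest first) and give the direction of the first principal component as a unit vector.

Step 1 — characteristic polynomial of 2×2 Sigma:
  det(Sigma - λI) = λ² - trace · λ + det = 0.
  trace = 12 + 18 = 30, det = 12·18 - (4)² = 200.
Step 2 — discriminant:
  Δ = trace² - 4·det = 900 - 800 = 100.
Step 3 — eigenvalues:
  λ = (trace ± √Δ)/2 = (30 ± 10)/2,
  λ_1 = 20,  λ_2 = 10.

Step 4 — unit eigenvector for λ_1: solve (Sigma - λ_1 I)v = 0. First row:
  (12 - 20)·v_x + (4)·v_y = 0, i.e. (-8)·v_x + (4)·v_y = 0,
  so v ∝ (b, λ_1 - a) = (4, 8) = u.
  ||u|| = √((4)² + (8)²) = √(80) ≈ 8.9443,
  v_1 = u/||u|| ≈ (0.4472, 0.8944) (||v_1|| = 1).

λ_1 = 20,  λ_2 = 10;  v_1 ≈ (0.4472, 0.8944)


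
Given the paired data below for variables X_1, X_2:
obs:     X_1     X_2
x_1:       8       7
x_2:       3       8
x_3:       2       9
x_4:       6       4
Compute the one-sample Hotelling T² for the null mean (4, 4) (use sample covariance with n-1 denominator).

Step 1 — sample mean vector:
  mean(X_1) = (8 + 3 + 2 + 6) / 4 = 19/4 = 4.75
  mean(X_2) = (7 + 8 + 9 + 4) / 4 = 28/4 = 7
  x̄ = (4.75, 7),  deviation x̄ - mu_0 = (4.75, 7) - (4, 4) = (0.75, 3).

Step 2 — sample covariance matrix, S[i,j] = (1/(n-1)) · Σ_k (x_{k,i} - mean_i) · (x_{k,j} - mean_j), divisor n-1 = 3:
  S[X_1,X_1] = ((3.25)·(3.25) + (-1.75)·(-1.75) + (-2.75)·(-2.75) + (1.25)·(1.25)) / 3 = 22.75/3 = 7.5833
  S[X_1,X_2] = ((3.25)·(0) + (-1.75)·(1) + (-2.75)·(2) + (1.25)·(-3)) / 3 = -11/3 = -3.6667
  S[X_2,X_2] = ((0)·(0) + (1)·(1) + (2)·(2) + (-3)·(-3)) / 3 = 14/3 = 4.6667
  S = [[7.5833, -3.6667],
 [-3.6667, 4.6667]].

Step 3 — invert S. det(S) = 7.5833·4.6667 - (-3.6667)² = 21.9444.
  S^{-1} = (1/det) · [[d, -b], [-b, a]] = [[0.2127, 0.1671],
 [0.1671, 0.3456]].

Step 4 — quadratic form (x̄ - mu_0)^T · S^{-1} · (x̄ - mu_0):
  S^{-1} · (x̄ - mu_0) = (0.6608, 1.162),
  (x̄ - mu_0)^T · [...] = (0.75)·(0.6608) + (3)·(1.162) = 3.9816.

Step 5 — scale by n: T² = 4 · 3.9816 = 15.9266.

T² ≈ 15.9266


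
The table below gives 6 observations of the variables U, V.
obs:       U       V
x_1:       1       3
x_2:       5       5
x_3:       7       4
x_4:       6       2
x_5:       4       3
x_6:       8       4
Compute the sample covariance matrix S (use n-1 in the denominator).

Step 1 — column means:
  mean(U) = (1 + 5 + 7 + 6 + 4 + 8) / 6 = 31/6 = 5.1667
  mean(V) = (3 + 5 + 4 + 2 + 3 + 4) / 6 = 21/6 = 3.5

Step 2 — sample covariance S[i,j] = (1/(n-1)) · Σ_k (x_{k,i} - mean_i) · (x_{k,j} - mean_j), with n-1 = 5.
  S[U,U] = ((-4.1667)·(-4.1667) + (-0.1667)·(-0.1667) + (1.8333)·(1.8333) + (0.8333)·(0.8333) + (-1.1667)·(-1.1667) + (2.8333)·(2.8333)) / 5 = 30.8333/5 = 6.1667
  S[U,V] = ((-4.1667)·(-0.5) + (-0.1667)·(1.5) + (1.8333)·(0.5) + (0.8333)·(-1.5) + (-1.1667)·(-0.5) + (2.8333)·(0.5)) / 5 = 3.5/5 = 0.7
  S[V,V] = ((-0.5)·(-0.5) + (1.5)·(1.5) + (0.5)·(0.5) + (-1.5)·(-1.5) + (-0.5)·(-0.5) + (0.5)·(0.5)) / 5 = 5.5/5 = 1.1

S is symmetric (S[j,i] = S[i,j]). Assembling:

S = [[6.1667, 0.7],
 [0.7, 1.1]]


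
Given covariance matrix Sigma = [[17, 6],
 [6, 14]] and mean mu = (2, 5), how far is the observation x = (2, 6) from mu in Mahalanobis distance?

Step 1 — centre the observation: (x - mu) = (0, 1).

Step 2 — invert Sigma. det(Sigma) = 17·14 - (6)² = 202.
  Sigma^{-1} = (1/det) · [[d, -b], [-b, a]] = [[0.0693, -0.0297],
 [-0.0297, 0.0842]].

Step 3 — form the quadratic (x - mu)^T · Sigma^{-1} · (x - mu):
  Sigma^{-1} · (x - mu) = (-0.0297, 0.0842).
  (x - mu)^T · [Sigma^{-1} · (x - mu)] = (0)·(-0.0297) + (1)·(0.0842) = 0.0842.

Step 4 — take square root: d = √(0.0842) ≈ 0.2901.

d(x, mu) = √(0.0842) ≈ 0.2901


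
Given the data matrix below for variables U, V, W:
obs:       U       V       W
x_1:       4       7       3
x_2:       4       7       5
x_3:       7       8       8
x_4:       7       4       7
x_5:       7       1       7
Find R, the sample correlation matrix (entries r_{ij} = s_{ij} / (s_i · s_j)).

Step 1 — column means:
  mean(U) = (4 + 4 + 7 + 7 + 7) / 5 = 29/5 = 5.8
  mean(V) = (7 + 7 + 8 + 4 + 1) / 5 = 27/5 = 5.4
  mean(W) = (3 + 5 + 8 + 7 + 7) / 5 = 30/5 = 6

Step 2 — sample variances and covariances s[i,j] = (1/(n-1)) · Σ_k (x_{k,i} - mean_i) · (x_{k,j} - mean_j), with n-1 = 4:
  s[U,U] = ((-1.8)·(-1.8) + (-1.8)·(-1.8) + (1.2)·(1.2) + (1.2)·(1.2) + (1.2)·(1.2)) / 4 = 10.8/4 = 2.7
  s[U,V] = ((-1.8)·(1.6) + (-1.8)·(1.6) + (1.2)·(2.6) + (1.2)·(-1.4) + (1.2)·(-4.4)) / 4 = -9.6/4 = -2.4
  s[U,W] = ((-1.8)·(-3) + (-1.8)·(-1) + (1.2)·(2) + (1.2)·(1) + (1.2)·(1)) / 4 = 12/4 = 3
  s[V,V] = ((1.6)·(1.6) + (1.6)·(1.6) + (2.6)·(2.6) + (-1.4)·(-1.4) + (-4.4)·(-4.4)) / 4 = 33.2/4 = 8.3
  s[V,W] = ((1.6)·(-3) + (1.6)·(-1) + (2.6)·(2) + (-1.4)·(1) + (-4.4)·(1)) / 4 = -7/4 = -1.75
  s[W,W] = ((-3)·(-3) + (-1)·(-1) + (2)·(2) + (1)·(1) + (1)·(1)) / 4 = 16/4 = 4
  Sample standard deviations s_i = √(s[i,i]):
  s(U) = √(2.7) = 1.6432
  s(V) = √(8.3) = 2.881
  s(W) = √(4) = 2

Step 3 — r_{ij} = s_{ij} / (s_i · s_j):
  r[U,U] = 1 (diagonal).
  r[U,V] = -2.4 / (1.6432 · 2.881) = -2.4 / 4.7339 = -0.507
  r[U,W] = 3 / (1.6432 · 2) = 3 / 3.2863 = 0.9129
  r[V,V] = 1 (diagonal).
  r[V,W] = -1.75 / (2.881 · 2) = -1.75 / 5.7619 = -0.3037
  r[W,W] = 1 (diagonal).

R is symmetric with unit diagonal. Assembling:

R = [[1, -0.507, 0.9129],
 [-0.507, 1, -0.3037],
 [0.9129, -0.3037, 1]]


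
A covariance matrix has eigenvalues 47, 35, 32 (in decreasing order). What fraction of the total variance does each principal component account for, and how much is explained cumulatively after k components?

Step 1 — total variance = trace(Sigma) = Σ λ_i = 47 + 35 + 32 = 114.

Step 2 — fraction explained by component i = λ_i / Σ λ:
  PC1: 47/114 = 0.4123
  PC2: 35/114 = 0.307
  PC3: 32/114 = 0.2807

Step 3 — cumulative fraction after k components = (λ_1 + ... + λ_k) / Σ λ:
  k = 1: 47/114 = 0.4123
  k = 2: (47 + 35)/114 = 82/114 = 0.7193
  k = 3: (47 + 35 + 32)/114 = 114/114 = 1

Summary (fraction, with percent):

explained: PC1 0.4123 (41.23%), PC2 0.307 (30.7%), PC3 0.2807 (28.07%);  cumulative: 0.4123, 0.7193, 1


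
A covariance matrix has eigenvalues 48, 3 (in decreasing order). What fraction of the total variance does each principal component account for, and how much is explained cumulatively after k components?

Step 1 — total variance = trace(Sigma) = Σ λ_i = 48 + 3 = 51.

Step 2 — fraction explained by component i = λ_i / Σ λ:
  PC1: 48/51 = 0.9412
  PC2: 3/51 = 0.0588

Step 3 — cumulative fraction after k components = (λ_1 + ... + λ_k) / Σ λ:
  k = 1: 48/51 = 0.9412
  k = 2: (48 + 3)/51 = 51/51 = 1

Summary (fraction, with percent):

explained: PC1 0.9412 (94.12%), PC2 0.0588 (5.88%);  cumulative: 0.9412, 1


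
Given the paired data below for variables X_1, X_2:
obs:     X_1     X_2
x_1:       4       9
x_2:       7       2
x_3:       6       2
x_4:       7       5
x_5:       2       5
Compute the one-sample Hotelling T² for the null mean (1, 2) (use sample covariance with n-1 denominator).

Step 1 — sample mean vector:
  mean(X_1) = (4 + 7 + 6 + 7 + 2) / 5 = 26/5 = 5.2
  mean(X_2) = (9 + 2 + 2 + 5 + 5) / 5 = 23/5 = 4.6
  x̄ = (5.2, 4.6),  deviation x̄ - mu_0 = (5.2, 4.6) - (1, 2) = (4.2, 2.6).

Step 2 — sample covariance matrix, S[i,j] = (1/(n-1)) · Σ_k (x_{k,i} - mean_i) · (x_{k,j} - mean_j), divisor n-1 = 4:
  S[X_1,X_1] = ((-1.2)·(-1.2) + (1.8)·(1.8) + (0.8)·(0.8) + (1.8)·(1.8) + (-3.2)·(-3.2)) / 4 = 18.8/4 = 4.7
  S[X_1,X_2] = ((-1.2)·(4.4) + (1.8)·(-2.6) + (0.8)·(-2.6) + (1.8)·(0.4) + (-3.2)·(0.4)) / 4 = -12.6/4 = -3.15
  S[X_2,X_2] = ((4.4)·(4.4) + (-2.6)·(-2.6) + (-2.6)·(-2.6) + (0.4)·(0.4) + (0.4)·(0.4)) / 4 = 33.2/4 = 8.3
  S = [[4.7, -3.15],
 [-3.15, 8.3]].

Step 3 — invert S. det(S) = 4.7·8.3 - (-3.15)² = 29.0875.
  S^{-1} = (1/det) · [[d, -b], [-b, a]] = [[0.2853, 0.1083],
 [0.1083, 0.1616]].

Step 4 — quadratic form (x̄ - mu_0)^T · S^{-1} · (x̄ - mu_0):
  S^{-1} · (x̄ - mu_0) = (1.48, 0.8749),
  (x̄ - mu_0)^T · [...] = (4.2)·(1.48) + (2.6)·(0.8749) = 8.4909.

Step 5 — scale by n: T² = 5 · 8.4909 = 42.4547.

T² ≈ 42.4547


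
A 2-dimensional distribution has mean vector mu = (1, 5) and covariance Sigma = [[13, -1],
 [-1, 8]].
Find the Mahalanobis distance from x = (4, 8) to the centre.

Step 1 — centre the observation: (x - mu) = (3, 3).

Step 2 — invert Sigma. det(Sigma) = 13·8 - (-1)² = 103.
  Sigma^{-1} = (1/det) · [[d, -b], [-b, a]] = [[0.0777, 0.0097],
 [0.0097, 0.1262]].

Step 3 — form the quadratic (x - mu)^T · Sigma^{-1} · (x - mu):
  Sigma^{-1} · (x - mu) = (0.2621, 0.4078).
  (x - mu)^T · [Sigma^{-1} · (x - mu)] = (3)·(0.2621) + (3)·(0.4078) = 2.0097.

Step 4 — take square root: d = √(2.0097) ≈ 1.4176.

d(x, mu) = √(2.0097) ≈ 1.4176


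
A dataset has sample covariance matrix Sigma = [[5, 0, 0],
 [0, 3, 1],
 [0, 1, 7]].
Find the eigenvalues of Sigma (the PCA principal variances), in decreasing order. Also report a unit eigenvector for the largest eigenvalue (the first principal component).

Step 1 — characteristic polynomial p(λ) = det(λI - Sigma) = λ³ - tr·λ² + c_1·λ - det, where tr = trace, c_1 = sum of the principal 2×2 minors, det = det(Sigma):
  tr = 5 + 3 + 7 = 15,
  c_1 = (5·3 - (0)²) + (5·7 - (0)²) + (3·7 - (1)²) = 15 + 35 + 20 = 70,
  det = 5·(3·7 - (1)²) - (0)·((0)·7 - (1)·(0)) + (0)·((0)·(1) - 3·(0)) = 5·(20) - (0)·(0) + (0)·(0) = 100.
  So p(λ) = λ³ - 15λ² + 70λ - 100.
Step 2 — look for an integer root (rational root theorem: any rational root is an integer divisor of 100). Testing λ = 5:
  p(5) = 125 - 375 + 350 - 100 = 0  ✓
  Dividing out (λ - 5): p(λ) = (λ - 5)(λ² - 10λ + 20).
Step 3 — remaining eigenvalues from the quadratic λ² - 10λ + 20 = 0:
  Δ = 10² - 4·20 = 100 - 80 = 20,  λ = (10 ± √20)/2 = (10 ± 4.4721)/2 ≈ 7.2361 or 2.7639.
  Sorted: λ_1 = 7.2361,  λ_2 = 5,  λ_3 = 2.7639  (check: sum = 15 = tr ✓).

Step 4 — unit eigenvector for λ_1 ≈ 7.2361: v spans the null space of (Sigma - λ_1 I), whose rows are
  r_1 = (-2.2361, 0, 0),  r_2 = (0, -4.2361, 1),  r_3 = (0, 1, -0.2361).
  v is orthogonal to every row, so take v ∝ r_1 × r_2 = ((0)·(1) - (0)·(-4.2361), (0)·(0) - (-2.2361)·(1), (-2.2361)·(-4.2361) - (0)·(0)) ≈ (0, 2.2361, 9.4721).
  Let u = (0, 2.2361, 9.4721).
  ||u|| = √((0)² + (2.2361)² + (9.4721)²) = √(94.7214) ≈ 9.7325,  v_1 = u/||u|| ≈ (0, 0.2298, 0.9732) (||v_1|| = 1).

λ_1 = 7.2361,  λ_2 = 5,  λ_3 = 2.7639;  v_1 ≈ (0, 0.2298, 0.9732)
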